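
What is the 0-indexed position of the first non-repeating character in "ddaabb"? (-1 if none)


Input: ddaabb
Character frequencies:
  'a': 2
  'b': 2
  'd': 2
Scanning left to right for freq == 1:
  Position 0 ('d'): freq=2, skip
  Position 1 ('d'): freq=2, skip
  Position 2 ('a'): freq=2, skip
  Position 3 ('a'): freq=2, skip
  Position 4 ('b'): freq=2, skip
  Position 5 ('b'): freq=2, skip
  No unique character found => answer = -1

-1


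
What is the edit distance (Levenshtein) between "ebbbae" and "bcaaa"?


Computing edit distance: "ebbbae" -> "bcaaa"
DP table:
           b    c    a    a    a
      0    1    2    3    4    5
  e   1    1    2    3    4    5
  b   2    1    2    3    4    5
  b   3    2    2    3    4    5
  b   4    3    3    3    4    5
  a   5    4    4    3    3    4
  e   6    5    5    4    4    4
Edit distance = dp[6][5] = 4

4


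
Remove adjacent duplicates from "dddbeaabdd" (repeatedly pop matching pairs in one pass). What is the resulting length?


Input: dddbeaabdd
Stack-based adjacent duplicate removal:
  Read 'd': push. Stack: d
  Read 'd': matches stack top 'd' => pop. Stack: (empty)
  Read 'd': push. Stack: d
  Read 'b': push. Stack: db
  Read 'e': push. Stack: dbe
  Read 'a': push. Stack: dbea
  Read 'a': matches stack top 'a' => pop. Stack: dbe
  Read 'b': push. Stack: dbeb
  Read 'd': push. Stack: dbebd
  Read 'd': matches stack top 'd' => pop. Stack: dbeb
Final stack: "dbeb" (length 4)

4


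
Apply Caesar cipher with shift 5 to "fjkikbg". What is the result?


Caesar cipher: shift "fjkikbg" by 5
  'f' (pos 5) + 5 = pos 10 = 'k'
  'j' (pos 9) + 5 = pos 14 = 'o'
  'k' (pos 10) + 5 = pos 15 = 'p'
  'i' (pos 8) + 5 = pos 13 = 'n'
  'k' (pos 10) + 5 = pos 15 = 'p'
  'b' (pos 1) + 5 = pos 6 = 'g'
  'g' (pos 6) + 5 = pos 11 = 'l'
Result: kopnpgl

kopnpgl


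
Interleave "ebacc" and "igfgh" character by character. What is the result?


Interleaving "ebacc" and "igfgh":
  Position 0: 'e' from first, 'i' from second => "ei"
  Position 1: 'b' from first, 'g' from second => "bg"
  Position 2: 'a' from first, 'f' from second => "af"
  Position 3: 'c' from first, 'g' from second => "cg"
  Position 4: 'c' from first, 'h' from second => "ch"
Result: eibgafcgch

eibgafcgch


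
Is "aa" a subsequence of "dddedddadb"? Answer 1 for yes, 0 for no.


Check if "aa" is a subsequence of "dddedddadb"
Greedy scan:
  Position 0 ('d'): no match needed
  Position 1 ('d'): no match needed
  Position 2 ('d'): no match needed
  Position 3 ('e'): no match needed
  Position 4 ('d'): no match needed
  Position 5 ('d'): no match needed
  Position 6 ('d'): no match needed
  Position 7 ('a'): matches sub[0] = 'a'
  Position 8 ('d'): no match needed
  Position 9 ('b'): no match needed
Only matched 1/2 characters => not a subsequence

0


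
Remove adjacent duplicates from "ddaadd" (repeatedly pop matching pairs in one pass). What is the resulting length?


Input: ddaadd
Stack-based adjacent duplicate removal:
  Read 'd': push. Stack: d
  Read 'd': matches stack top 'd' => pop. Stack: (empty)
  Read 'a': push. Stack: a
  Read 'a': matches stack top 'a' => pop. Stack: (empty)
  Read 'd': push. Stack: d
  Read 'd': matches stack top 'd' => pop. Stack: (empty)
Final stack: "" (length 0)

0


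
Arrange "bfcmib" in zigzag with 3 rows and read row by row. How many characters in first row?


Zigzag "bfcmib" into 3 rows:
Placing characters:
  'b' => row 0
  'f' => row 1
  'c' => row 2
  'm' => row 1
  'i' => row 0
  'b' => row 1
Rows:
  Row 0: "bi"
  Row 1: "fmb"
  Row 2: "c"
First row length: 2

2


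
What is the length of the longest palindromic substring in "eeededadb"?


Input: "eeededadb"
Checking substrings for palindromes:
  [0:3] "eee" (len 3) => palindrome
  [2:5] "ede" (len 3) => palindrome
  [3:6] "ded" (len 3) => palindrome
  [5:8] "dad" (len 3) => palindrome
  [0:2] "ee" (len 2) => palindrome
  [1:3] "ee" (len 2) => palindrome
Longest palindromic substring: "eee" with length 3

3


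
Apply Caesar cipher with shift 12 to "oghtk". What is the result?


Caesar cipher: shift "oghtk" by 12
  'o' (pos 14) + 12 = pos 0 = 'a'
  'g' (pos 6) + 12 = pos 18 = 's'
  'h' (pos 7) + 12 = pos 19 = 't'
  't' (pos 19) + 12 = pos 5 = 'f'
  'k' (pos 10) + 12 = pos 22 = 'w'
Result: astfw

astfw


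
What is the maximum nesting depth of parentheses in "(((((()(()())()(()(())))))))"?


Input: "(((((()(()())()(()(())))))))"
Tracking depth:
  Position 0 '(': depth becomes 1
  Position 1 '(': depth becomes 2
  Position 2 '(': depth becomes 3
  Position 3 '(': depth becomes 4
  Position 4 '(': depth becomes 5
  Position 5 '(': depth becomes 6
  Position 6 ')': depth becomes 5
  Position 7 '(': depth becomes 6
  Position 8 '(': depth becomes 7
  Position 9 ')': depth becomes 6
  Position 10 '(': depth becomes 7
  Position 11 ')': depth becomes 6
  Position 12 ')': depth becomes 5
  Position 13 '(': depth becomes 6
  Position 14 ')': depth becomes 5
  Position 15 '(': depth becomes 6
  Position 16 '(': depth becomes 7
  Position 17 ')': depth becomes 6
  Position 18 '(': depth becomes 7
  Position 19 '(': depth becomes 8
  Position 20 ')': depth becomes 7
  Position 21 ')': depth becomes 6
  Position 22 ')': depth becomes 5
  Position 23 ')': depth becomes 4
  Position 24 ')': depth becomes 3
  Position 25 ')': depth becomes 2
  Position 26 ')': depth becomes 1
  Position 27 ')': depth becomes 0
Maximum depth reached: 8

8


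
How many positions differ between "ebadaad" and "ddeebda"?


Comparing "ebadaad" and "ddeebda" position by position:
  Position 0: 'e' vs 'd' => DIFFER
  Position 1: 'b' vs 'd' => DIFFER
  Position 2: 'a' vs 'e' => DIFFER
  Position 3: 'd' vs 'e' => DIFFER
  Position 4: 'a' vs 'b' => DIFFER
  Position 5: 'a' vs 'd' => DIFFER
  Position 6: 'd' vs 'a' => DIFFER
Positions that differ: 7

7


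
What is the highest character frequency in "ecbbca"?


Input: ecbbca
Character counts:
  'a': 1
  'b': 2
  'c': 2
  'e': 1
Maximum frequency: 2

2


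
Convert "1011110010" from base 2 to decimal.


Input: "1011110010" in base 2
Positional expansion:
  Digit '1' (value 1) x 2^9 = 512
  Digit '0' (value 0) x 2^8 = 0
  Digit '1' (value 1) x 2^7 = 128
  Digit '1' (value 1) x 2^6 = 64
  Digit '1' (value 1) x 2^5 = 32
  Digit '1' (value 1) x 2^4 = 16
  Digit '0' (value 0) x 2^3 = 0
  Digit '0' (value 0) x 2^2 = 0
  Digit '1' (value 1) x 2^1 = 2
  Digit '0' (value 0) x 2^0 = 0
Sum = 754

754


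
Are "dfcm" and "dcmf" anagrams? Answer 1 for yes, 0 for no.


Strings: "dfcm", "dcmf"
Sorted first:  cdfm
Sorted second: cdfm
Sorted forms match => anagrams

1


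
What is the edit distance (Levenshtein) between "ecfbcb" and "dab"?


Computing edit distance: "ecfbcb" -> "dab"
DP table:
           d    a    b
      0    1    2    3
  e   1    1    2    3
  c   2    2    2    3
  f   3    3    3    3
  b   4    4    4    3
  c   5    5    5    4
  b   6    6    6    5
Edit distance = dp[6][3] = 5

5


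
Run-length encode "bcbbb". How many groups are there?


Input: bcbbb
Scanning for consecutive runs:
  Group 1: 'b' x 1 (positions 0-0)
  Group 2: 'c' x 1 (positions 1-1)
  Group 3: 'b' x 3 (positions 2-4)
Total groups: 3

3


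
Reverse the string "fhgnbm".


Input: fhgnbm
Reading characters right to left:
  Position 5: 'm'
  Position 4: 'b'
  Position 3: 'n'
  Position 2: 'g'
  Position 1: 'h'
  Position 0: 'f'
Reversed: mbnghf

mbnghf


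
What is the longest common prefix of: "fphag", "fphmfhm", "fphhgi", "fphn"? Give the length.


Words: fphag, fphmfhm, fphhgi, fphn
  Position 0: all 'f' => match
  Position 1: all 'p' => match
  Position 2: all 'h' => match
  Position 3: ('a', 'm', 'h', 'n') => mismatch, stop
LCP = "fph" (length 3)

3


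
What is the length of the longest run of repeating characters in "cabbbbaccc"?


Input: "cabbbbaccc"
Scanning for longest run:
  Position 1 ('a'): new char, reset run to 1
  Position 2 ('b'): new char, reset run to 1
  Position 3 ('b'): continues run of 'b', length=2
  Position 4 ('b'): continues run of 'b', length=3
  Position 5 ('b'): continues run of 'b', length=4
  Position 6 ('a'): new char, reset run to 1
  Position 7 ('c'): new char, reset run to 1
  Position 8 ('c'): continues run of 'c', length=2
  Position 9 ('c'): continues run of 'c', length=3
Longest run: 'b' with length 4

4


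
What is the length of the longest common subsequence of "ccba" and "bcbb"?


LCS of "ccba" and "bcbb"
DP table:
           b    c    b    b
      0    0    0    0    0
  c   0    0    1    1    1
  c   0    0    1    1    1
  b   0    1    1    2    2
  a   0    1    1    2    2
LCS length = dp[4][4] = 2

2


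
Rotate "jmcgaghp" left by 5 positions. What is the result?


Input: "jmcgaghp", rotate left by 5
First 5 characters: "jmcga"
Remaining characters: "ghp"
Concatenate remaining + first: "ghp" + "jmcga" = "ghpjmcga"

ghpjmcga


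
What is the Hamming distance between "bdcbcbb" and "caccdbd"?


Comparing "bdcbcbb" and "caccdbd" position by position:
  Position 0: 'b' vs 'c' => differ
  Position 1: 'd' vs 'a' => differ
  Position 2: 'c' vs 'c' => same
  Position 3: 'b' vs 'c' => differ
  Position 4: 'c' vs 'd' => differ
  Position 5: 'b' vs 'b' => same
  Position 6: 'b' vs 'd' => differ
Total differences (Hamming distance): 5

5


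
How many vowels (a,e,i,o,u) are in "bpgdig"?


Input: bpgdig
Checking each character:
  'b' at position 0: consonant
  'p' at position 1: consonant
  'g' at position 2: consonant
  'd' at position 3: consonant
  'i' at position 4: vowel (running total: 1)
  'g' at position 5: consonant
Total vowels: 1

1


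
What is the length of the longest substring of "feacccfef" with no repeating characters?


Input: "feacccfef"
Sliding window (track last position of each char):
  Position 0 ('f'): window [0,0] length 1 -- new best
  Position 1 ('e'): window [0,1] length 2 -- new best
  Position 2 ('a'): window [0,2] length 3 -- new best
  Position 3 ('c'): window [0,3] length 4 -- new best
  Position 4 ('c'): repeat (last at 3), move window start to 4
  Position 4 ('c'): window [4,4] length 1
  Position 5 ('c'): repeat (last at 4), move window start to 5
  Position 5 ('c'): window [5,5] length 1
  Position 6 ('f'): window [5,6] length 2
  Position 7 ('e'): window [5,7] length 3
  Position 8 ('f'): repeat (last at 6), move window start to 7
  Position 8 ('f'): window [7,8] length 2
Longest substring with no repeats: "feac" with length 4

4


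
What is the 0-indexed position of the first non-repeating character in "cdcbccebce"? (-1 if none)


Input: cdcbccebce
Character frequencies:
  'b': 2
  'c': 5
  'd': 1
  'e': 2
Scanning left to right for freq == 1:
  Position 0 ('c'): freq=5, skip
  Position 1 ('d'): unique! => answer = 1

1


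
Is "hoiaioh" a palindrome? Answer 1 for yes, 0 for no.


Input: hoiaioh
Reversed: hoiaioh
  Compare pos 0 ('h') with pos 6 ('h'): match
  Compare pos 1 ('o') with pos 5 ('o'): match
  Compare pos 2 ('i') with pos 4 ('i'): match
Result: palindrome

1


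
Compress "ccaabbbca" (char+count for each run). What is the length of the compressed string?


Input: ccaabbbca
Runs:
  'c' x 2 => "c2"
  'a' x 2 => "a2"
  'b' x 3 => "b3"
  'c' x 1 => "c1"
  'a' x 1 => "a1"
Compressed: "c2a2b3c1a1"
Compressed length: 10

10


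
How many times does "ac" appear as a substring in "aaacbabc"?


Searching for "ac" in "aaacbabc"
Scanning each position:
  Position 0: "aa" => no
  Position 1: "aa" => no
  Position 2: "ac" => MATCH
  Position 3: "cb" => no
  Position 4: "ba" => no
  Position 5: "ab" => no
  Position 6: "bc" => no
Total occurrences: 1

1


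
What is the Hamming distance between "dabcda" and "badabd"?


Comparing "dabcda" and "badabd" position by position:
  Position 0: 'd' vs 'b' => differ
  Position 1: 'a' vs 'a' => same
  Position 2: 'b' vs 'd' => differ
  Position 3: 'c' vs 'a' => differ
  Position 4: 'd' vs 'b' => differ
  Position 5: 'a' vs 'd' => differ
Total differences (Hamming distance): 5

5


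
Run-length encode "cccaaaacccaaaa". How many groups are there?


Input: cccaaaacccaaaa
Scanning for consecutive runs:
  Group 1: 'c' x 3 (positions 0-2)
  Group 2: 'a' x 4 (positions 3-6)
  Group 3: 'c' x 3 (positions 7-9)
  Group 4: 'a' x 4 (positions 10-13)
Total groups: 4

4


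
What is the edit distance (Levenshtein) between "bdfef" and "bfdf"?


Computing edit distance: "bdfef" -> "bfdf"
DP table:
           b    f    d    f
      0    1    2    3    4
  b   1    0    1    2    3
  d   2    1    1    1    2
  f   3    2    1    2    1
  e   4    3    2    2    2
  f   5    4    3    3    2
Edit distance = dp[5][4] = 2

2


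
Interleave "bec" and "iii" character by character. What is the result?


Interleaving "bec" and "iii":
  Position 0: 'b' from first, 'i' from second => "bi"
  Position 1: 'e' from first, 'i' from second => "ei"
  Position 2: 'c' from first, 'i' from second => "ci"
Result: bieici

bieici


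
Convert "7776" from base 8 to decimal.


Input: "7776" in base 8
Positional expansion:
  Digit '7' (value 7) x 8^3 = 3584
  Digit '7' (value 7) x 8^2 = 448
  Digit '7' (value 7) x 8^1 = 56
  Digit '6' (value 6) x 8^0 = 6
Sum = 4094

4094


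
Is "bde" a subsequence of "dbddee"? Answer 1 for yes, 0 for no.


Check if "bde" is a subsequence of "dbddee"
Greedy scan:
  Position 0 ('d'): no match needed
  Position 1 ('b'): matches sub[0] = 'b'
  Position 2 ('d'): matches sub[1] = 'd'
  Position 3 ('d'): no match needed
  Position 4 ('e'): matches sub[2] = 'e'
  Position 5 ('e'): no match needed
All 3 characters matched => is a subsequence

1


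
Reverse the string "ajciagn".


Input: ajciagn
Reading characters right to left:
  Position 6: 'n'
  Position 5: 'g'
  Position 4: 'a'
  Position 3: 'i'
  Position 2: 'c'
  Position 1: 'j'
  Position 0: 'a'
Reversed: ngaicja

ngaicja


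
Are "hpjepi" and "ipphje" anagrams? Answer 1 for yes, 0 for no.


Strings: "hpjepi", "ipphje"
Sorted first:  ehijpp
Sorted second: ehijpp
Sorted forms match => anagrams

1


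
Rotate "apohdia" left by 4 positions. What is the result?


Input: "apohdia", rotate left by 4
First 4 characters: "apoh"
Remaining characters: "dia"
Concatenate remaining + first: "dia" + "apoh" = "diaapoh"

diaapoh


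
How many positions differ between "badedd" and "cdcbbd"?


Comparing "badedd" and "cdcbbd" position by position:
  Position 0: 'b' vs 'c' => DIFFER
  Position 1: 'a' vs 'd' => DIFFER
  Position 2: 'd' vs 'c' => DIFFER
  Position 3: 'e' vs 'b' => DIFFER
  Position 4: 'd' vs 'b' => DIFFER
  Position 5: 'd' vs 'd' => same
Positions that differ: 5

5


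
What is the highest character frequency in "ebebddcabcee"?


Input: ebebddcabcee
Character counts:
  'a': 1
  'b': 3
  'c': 2
  'd': 2
  'e': 4
Maximum frequency: 4

4


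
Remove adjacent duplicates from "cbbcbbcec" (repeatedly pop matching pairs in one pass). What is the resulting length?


Input: cbbcbbcec
Stack-based adjacent duplicate removal:
  Read 'c': push. Stack: c
  Read 'b': push. Stack: cb
  Read 'b': matches stack top 'b' => pop. Stack: c
  Read 'c': matches stack top 'c' => pop. Stack: (empty)
  Read 'b': push. Stack: b
  Read 'b': matches stack top 'b' => pop. Stack: (empty)
  Read 'c': push. Stack: c
  Read 'e': push. Stack: ce
  Read 'c': push. Stack: cec
Final stack: "cec" (length 3)

3


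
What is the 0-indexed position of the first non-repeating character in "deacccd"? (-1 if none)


Input: deacccd
Character frequencies:
  'a': 1
  'c': 3
  'd': 2
  'e': 1
Scanning left to right for freq == 1:
  Position 0 ('d'): freq=2, skip
  Position 1 ('e'): unique! => answer = 1

1


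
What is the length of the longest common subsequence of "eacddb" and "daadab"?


LCS of "eacddb" and "daadab"
DP table:
           d    a    a    d    a    b
      0    0    0    0    0    0    0
  e   0    0    0    0    0    0    0
  a   0    0    1    1    1    1    1
  c   0    0    1    1    1    1    1
  d   0    1    1    1    2    2    2
  d   0    1    1    1    2    2    2
  b   0    1    1    1    2    2    3
LCS length = dp[6][6] = 3

3


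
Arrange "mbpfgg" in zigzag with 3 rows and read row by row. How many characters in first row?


Zigzag "mbpfgg" into 3 rows:
Placing characters:
  'm' => row 0
  'b' => row 1
  'p' => row 2
  'f' => row 1
  'g' => row 0
  'g' => row 1
Rows:
  Row 0: "mg"
  Row 1: "bfg"
  Row 2: "p"
First row length: 2

2


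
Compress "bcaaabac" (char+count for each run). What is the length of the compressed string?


Input: bcaaabac
Runs:
  'b' x 1 => "b1"
  'c' x 1 => "c1"
  'a' x 3 => "a3"
  'b' x 1 => "b1"
  'a' x 1 => "a1"
  'c' x 1 => "c1"
Compressed: "b1c1a3b1a1c1"
Compressed length: 12

12


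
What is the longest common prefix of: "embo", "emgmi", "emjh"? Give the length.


Words: embo, emgmi, emjh
  Position 0: all 'e' => match
  Position 1: all 'm' => match
  Position 2: ('b', 'g', 'j') => mismatch, stop
LCP = "em" (length 2)

2


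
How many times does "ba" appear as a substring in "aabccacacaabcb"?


Searching for "ba" in "aabccacacaabcb"
Scanning each position:
  Position 0: "aa" => no
  Position 1: "ab" => no
  Position 2: "bc" => no
  Position 3: "cc" => no
  Position 4: "ca" => no
  Position 5: "ac" => no
  Position 6: "ca" => no
  Position 7: "ac" => no
  Position 8: "ca" => no
  Position 9: "aa" => no
  Position 10: "ab" => no
  Position 11: "bc" => no
  Position 12: "cb" => no
Total occurrences: 0

0


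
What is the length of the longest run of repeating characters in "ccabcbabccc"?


Input: "ccabcbabccc"
Scanning for longest run:
  Position 1 ('c'): continues run of 'c', length=2
  Position 2 ('a'): new char, reset run to 1
  Position 3 ('b'): new char, reset run to 1
  Position 4 ('c'): new char, reset run to 1
  Position 5 ('b'): new char, reset run to 1
  Position 6 ('a'): new char, reset run to 1
  Position 7 ('b'): new char, reset run to 1
  Position 8 ('c'): new char, reset run to 1
  Position 9 ('c'): continues run of 'c', length=2
  Position 10 ('c'): continues run of 'c', length=3
Longest run: 'c' with length 3

3


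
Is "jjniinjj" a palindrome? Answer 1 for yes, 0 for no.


Input: jjniinjj
Reversed: jjniinjj
  Compare pos 0 ('j') with pos 7 ('j'): match
  Compare pos 1 ('j') with pos 6 ('j'): match
  Compare pos 2 ('n') with pos 5 ('n'): match
  Compare pos 3 ('i') with pos 4 ('i'): match
Result: palindrome

1


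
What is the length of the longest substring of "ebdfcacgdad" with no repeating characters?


Input: "ebdfcacgdad"
Sliding window (track last position of each char):
  Position 0 ('e'): window [0,0] length 1 -- new best
  Position 1 ('b'): window [0,1] length 2 -- new best
  Position 2 ('d'): window [0,2] length 3 -- new best
  Position 3 ('f'): window [0,3] length 4 -- new best
  Position 4 ('c'): window [0,4] length 5 -- new best
  Position 5 ('a'): window [0,5] length 6 -- new best
  Position 6 ('c'): repeat (last at 4), move window start to 5
  Position 6 ('c'): window [5,6] length 2
  Position 7 ('g'): window [5,7] length 3
  Position 8 ('d'): window [5,8] length 4
  Position 9 ('a'): repeat (last at 5), move window start to 6
  Position 9 ('a'): window [6,9] length 4
  Position 10 ('d'): repeat (last at 8), move window start to 9
  Position 10 ('d'): window [9,10] length 2
Longest substring with no repeats: "ebdfca" with length 6

6


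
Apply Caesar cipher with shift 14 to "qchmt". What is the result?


Caesar cipher: shift "qchmt" by 14
  'q' (pos 16) + 14 = pos 4 = 'e'
  'c' (pos 2) + 14 = pos 16 = 'q'
  'h' (pos 7) + 14 = pos 21 = 'v'
  'm' (pos 12) + 14 = pos 0 = 'a'
  't' (pos 19) + 14 = pos 7 = 'h'
Result: eqvah

eqvah


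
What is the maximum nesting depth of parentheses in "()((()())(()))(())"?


Input: "()((()())(()))(())"
Tracking depth:
  Position 0 '(': depth becomes 1
  Position 1 ')': depth becomes 0
  Position 2 '(': depth becomes 1
  Position 3 '(': depth becomes 2
  Position 4 '(': depth becomes 3
  Position 5 ')': depth becomes 2
  Position 6 '(': depth becomes 3
  Position 7 ')': depth becomes 2
  Position 8 ')': depth becomes 1
  Position 9 '(': depth becomes 2
  Position 10 '(': depth becomes 3
  Position 11 ')': depth becomes 2
  Position 12 ')': depth becomes 1
  Position 13 ')': depth becomes 0
  Position 14 '(': depth becomes 1
  Position 15 '(': depth becomes 2
  Position 16 ')': depth becomes 1
  Position 17 ')': depth becomes 0
Maximum depth reached: 3

3


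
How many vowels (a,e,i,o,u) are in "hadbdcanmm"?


Input: hadbdcanmm
Checking each character:
  'h' at position 0: consonant
  'a' at position 1: vowel (running total: 1)
  'd' at position 2: consonant
  'b' at position 3: consonant
  'd' at position 4: consonant
  'c' at position 5: consonant
  'a' at position 6: vowel (running total: 2)
  'n' at position 7: consonant
  'm' at position 8: consonant
  'm' at position 9: consonant
Total vowels: 2

2


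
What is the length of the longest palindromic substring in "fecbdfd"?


Input: "fecbdfd"
Checking substrings for palindromes:
  [4:7] "dfd" (len 3) => palindrome
Longest palindromic substring: "dfd" with length 3

3


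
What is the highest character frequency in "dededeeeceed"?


Input: dededeeeceed
Character counts:
  'c': 1
  'd': 4
  'e': 7
Maximum frequency: 7

7


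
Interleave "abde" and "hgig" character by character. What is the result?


Interleaving "abde" and "hgig":
  Position 0: 'a' from first, 'h' from second => "ah"
  Position 1: 'b' from first, 'g' from second => "bg"
  Position 2: 'd' from first, 'i' from second => "di"
  Position 3: 'e' from first, 'g' from second => "eg"
Result: ahbgdieg

ahbgdieg


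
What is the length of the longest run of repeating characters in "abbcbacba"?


Input: "abbcbacba"
Scanning for longest run:
  Position 1 ('b'): new char, reset run to 1
  Position 2 ('b'): continues run of 'b', length=2
  Position 3 ('c'): new char, reset run to 1
  Position 4 ('b'): new char, reset run to 1
  Position 5 ('a'): new char, reset run to 1
  Position 6 ('c'): new char, reset run to 1
  Position 7 ('b'): new char, reset run to 1
  Position 8 ('a'): new char, reset run to 1
Longest run: 'b' with length 2

2


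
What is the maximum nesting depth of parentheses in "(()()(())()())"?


Input: "(()()(())()())"
Tracking depth:
  Position 0 '(': depth becomes 1
  Position 1 '(': depth becomes 2
  Position 2 ')': depth becomes 1
  Position 3 '(': depth becomes 2
  Position 4 ')': depth becomes 1
  Position 5 '(': depth becomes 2
  Position 6 '(': depth becomes 3
  Position 7 ')': depth becomes 2
  Position 8 ')': depth becomes 1
  Position 9 '(': depth becomes 2
  Position 10 ')': depth becomes 1
  Position 11 '(': depth becomes 2
  Position 12 ')': depth becomes 1
  Position 13 ')': depth becomes 0
Maximum depth reached: 3

3


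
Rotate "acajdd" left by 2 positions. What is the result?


Input: "acajdd", rotate left by 2
First 2 characters: "ac"
Remaining characters: "ajdd"
Concatenate remaining + first: "ajdd" + "ac" = "ajddac"

ajddac


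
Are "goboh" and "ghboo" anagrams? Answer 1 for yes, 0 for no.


Strings: "goboh", "ghboo"
Sorted first:  bghoo
Sorted second: bghoo
Sorted forms match => anagrams

1


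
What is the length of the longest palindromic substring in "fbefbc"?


Input: "fbefbc"
Checking substrings for palindromes:
  No multi-char palindromic substrings found
Longest palindromic substring: "f" with length 1

1


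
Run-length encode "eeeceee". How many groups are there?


Input: eeeceee
Scanning for consecutive runs:
  Group 1: 'e' x 3 (positions 0-2)
  Group 2: 'c' x 1 (positions 3-3)
  Group 3: 'e' x 3 (positions 4-6)
Total groups: 3

3


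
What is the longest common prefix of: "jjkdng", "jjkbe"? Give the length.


Words: jjkdng, jjkbe
  Position 0: all 'j' => match
  Position 1: all 'j' => match
  Position 2: all 'k' => match
  Position 3: ('d', 'b') => mismatch, stop
LCP = "jjk" (length 3)

3


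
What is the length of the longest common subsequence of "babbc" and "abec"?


LCS of "babbc" and "abec"
DP table:
           a    b    e    c
      0    0    0    0    0
  b   0    0    1    1    1
  a   0    1    1    1    1
  b   0    1    2    2    2
  b   0    1    2    2    2
  c   0    1    2    2    3
LCS length = dp[5][4] = 3

3


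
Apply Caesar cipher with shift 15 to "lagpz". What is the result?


Caesar cipher: shift "lagpz" by 15
  'l' (pos 11) + 15 = pos 0 = 'a'
  'a' (pos 0) + 15 = pos 15 = 'p'
  'g' (pos 6) + 15 = pos 21 = 'v'
  'p' (pos 15) + 15 = pos 4 = 'e'
  'z' (pos 25) + 15 = pos 14 = 'o'
Result: apveo

apveo


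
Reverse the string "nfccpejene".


Input: nfccpejene
Reading characters right to left:
  Position 9: 'e'
  Position 8: 'n'
  Position 7: 'e'
  Position 6: 'j'
  Position 5: 'e'
  Position 4: 'p'
  Position 3: 'c'
  Position 2: 'c'
  Position 1: 'f'
  Position 0: 'n'
Reversed: enejepccfn

enejepccfn


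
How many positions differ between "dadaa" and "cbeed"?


Comparing "dadaa" and "cbeed" position by position:
  Position 0: 'd' vs 'c' => DIFFER
  Position 1: 'a' vs 'b' => DIFFER
  Position 2: 'd' vs 'e' => DIFFER
  Position 3: 'a' vs 'e' => DIFFER
  Position 4: 'a' vs 'd' => DIFFER
Positions that differ: 5

5


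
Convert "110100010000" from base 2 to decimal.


Input: "110100010000" in base 2
Positional expansion:
  Digit '1' (value 1) x 2^11 = 2048
  Digit '1' (value 1) x 2^10 = 1024
  Digit '0' (value 0) x 2^9 = 0
  Digit '1' (value 1) x 2^8 = 256
  Digit '0' (value 0) x 2^7 = 0
  Digit '0' (value 0) x 2^6 = 0
  Digit '0' (value 0) x 2^5 = 0
  Digit '1' (value 1) x 2^4 = 16
  Digit '0' (value 0) x 2^3 = 0
  Digit '0' (value 0) x 2^2 = 0
  Digit '0' (value 0) x 2^1 = 0
  Digit '0' (value 0) x 2^0 = 0
Sum = 3344

3344


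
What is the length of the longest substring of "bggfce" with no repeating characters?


Input: "bggfce"
Sliding window (track last position of each char):
  Position 0 ('b'): window [0,0] length 1 -- new best
  Position 1 ('g'): window [0,1] length 2 -- new best
  Position 2 ('g'): repeat (last at 1), move window start to 2
  Position 2 ('g'): window [2,2] length 1
  Position 3 ('f'): window [2,3] length 2
  Position 4 ('c'): window [2,4] length 3 -- new best
  Position 5 ('e'): window [2,5] length 4 -- new best
Longest substring with no repeats: "gfce" with length 4

4


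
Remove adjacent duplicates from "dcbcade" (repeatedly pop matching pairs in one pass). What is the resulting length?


Input: dcbcade
Stack-based adjacent duplicate removal:
  Read 'd': push. Stack: d
  Read 'c': push. Stack: dc
  Read 'b': push. Stack: dcb
  Read 'c': push. Stack: dcbc
  Read 'a': push. Stack: dcbca
  Read 'd': push. Stack: dcbcad
  Read 'e': push. Stack: dcbcade
Final stack: "dcbcade" (length 7)

7


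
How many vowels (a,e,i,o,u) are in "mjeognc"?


Input: mjeognc
Checking each character:
  'm' at position 0: consonant
  'j' at position 1: consonant
  'e' at position 2: vowel (running total: 1)
  'o' at position 3: vowel (running total: 2)
  'g' at position 4: consonant
  'n' at position 5: consonant
  'c' at position 6: consonant
Total vowels: 2

2


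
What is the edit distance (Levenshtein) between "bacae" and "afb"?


Computing edit distance: "bacae" -> "afb"
DP table:
           a    f    b
      0    1    2    3
  b   1    1    2    2
  a   2    1    2    3
  c   3    2    2    3
  a   4    3    3    3
  e   5    4    4    4
Edit distance = dp[5][3] = 4

4


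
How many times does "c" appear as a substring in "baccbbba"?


Searching for "c" in "baccbbba"
Scanning each position:
  Position 0: "b" => no
  Position 1: "a" => no
  Position 2: "c" => MATCH
  Position 3: "c" => MATCH
  Position 4: "b" => no
  Position 5: "b" => no
  Position 6: "b" => no
  Position 7: "a" => no
Total occurrences: 2

2


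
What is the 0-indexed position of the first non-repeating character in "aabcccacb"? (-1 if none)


Input: aabcccacb
Character frequencies:
  'a': 3
  'b': 2
  'c': 4
Scanning left to right for freq == 1:
  Position 0 ('a'): freq=3, skip
  Position 1 ('a'): freq=3, skip
  Position 2 ('b'): freq=2, skip
  Position 3 ('c'): freq=4, skip
  Position 4 ('c'): freq=4, skip
  Position 5 ('c'): freq=4, skip
  Position 6 ('a'): freq=3, skip
  Position 7 ('c'): freq=4, skip
  Position 8 ('b'): freq=2, skip
  No unique character found => answer = -1

-1


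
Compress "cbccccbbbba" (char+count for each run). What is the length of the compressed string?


Input: cbccccbbbba
Runs:
  'c' x 1 => "c1"
  'b' x 1 => "b1"
  'c' x 4 => "c4"
  'b' x 4 => "b4"
  'a' x 1 => "a1"
Compressed: "c1b1c4b4a1"
Compressed length: 10

10


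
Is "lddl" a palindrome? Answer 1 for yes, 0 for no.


Input: lddl
Reversed: lddl
  Compare pos 0 ('l') with pos 3 ('l'): match
  Compare pos 1 ('d') with pos 2 ('d'): match
Result: palindrome

1


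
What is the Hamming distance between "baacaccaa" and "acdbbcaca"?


Comparing "baacaccaa" and "acdbbcaca" position by position:
  Position 0: 'b' vs 'a' => differ
  Position 1: 'a' vs 'c' => differ
  Position 2: 'a' vs 'd' => differ
  Position 3: 'c' vs 'b' => differ
  Position 4: 'a' vs 'b' => differ
  Position 5: 'c' vs 'c' => same
  Position 6: 'c' vs 'a' => differ
  Position 7: 'a' vs 'c' => differ
  Position 8: 'a' vs 'a' => same
Total differences (Hamming distance): 7

7


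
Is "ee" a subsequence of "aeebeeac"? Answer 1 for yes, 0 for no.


Check if "ee" is a subsequence of "aeebeeac"
Greedy scan:
  Position 0 ('a'): no match needed
  Position 1 ('e'): matches sub[0] = 'e'
  Position 2 ('e'): matches sub[1] = 'e'
  Position 3 ('b'): no match needed
  Position 4 ('e'): no match needed
  Position 5 ('e'): no match needed
  Position 6 ('a'): no match needed
  Position 7 ('c'): no match needed
All 2 characters matched => is a subsequence

1


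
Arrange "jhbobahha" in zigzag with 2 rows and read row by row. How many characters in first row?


Zigzag "jhbobahha" into 2 rows:
Placing characters:
  'j' => row 0
  'h' => row 1
  'b' => row 0
  'o' => row 1
  'b' => row 0
  'a' => row 1
  'h' => row 0
  'h' => row 1
  'a' => row 0
Rows:
  Row 0: "jbbha"
  Row 1: "hoah"
First row length: 5

5


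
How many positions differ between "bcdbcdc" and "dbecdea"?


Comparing "bcdbcdc" and "dbecdea" position by position:
  Position 0: 'b' vs 'd' => DIFFER
  Position 1: 'c' vs 'b' => DIFFER
  Position 2: 'd' vs 'e' => DIFFER
  Position 3: 'b' vs 'c' => DIFFER
  Position 4: 'c' vs 'd' => DIFFER
  Position 5: 'd' vs 'e' => DIFFER
  Position 6: 'c' vs 'a' => DIFFER
Positions that differ: 7

7


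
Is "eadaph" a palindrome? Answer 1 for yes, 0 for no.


Input: eadaph
Reversed: hpadae
  Compare pos 0 ('e') with pos 5 ('h'): MISMATCH
  Compare pos 1 ('a') with pos 4 ('p'): MISMATCH
  Compare pos 2 ('d') with pos 3 ('a'): MISMATCH
Result: not a palindrome

0


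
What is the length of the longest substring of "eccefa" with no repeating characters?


Input: "eccefa"
Sliding window (track last position of each char):
  Position 0 ('e'): window [0,0] length 1 -- new best
  Position 1 ('c'): window [0,1] length 2 -- new best
  Position 2 ('c'): repeat (last at 1), move window start to 2
  Position 2 ('c'): window [2,2] length 1
  Position 3 ('e'): window [2,3] length 2
  Position 4 ('f'): window [2,4] length 3 -- new best
  Position 5 ('a'): window [2,5] length 4 -- new best
Longest substring with no repeats: "cefa" with length 4

4


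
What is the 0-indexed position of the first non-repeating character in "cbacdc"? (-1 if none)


Input: cbacdc
Character frequencies:
  'a': 1
  'b': 1
  'c': 3
  'd': 1
Scanning left to right for freq == 1:
  Position 0 ('c'): freq=3, skip
  Position 1 ('b'): unique! => answer = 1

1


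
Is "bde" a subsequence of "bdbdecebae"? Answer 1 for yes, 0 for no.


Check if "bde" is a subsequence of "bdbdecebae"
Greedy scan:
  Position 0 ('b'): matches sub[0] = 'b'
  Position 1 ('d'): matches sub[1] = 'd'
  Position 2 ('b'): no match needed
  Position 3 ('d'): no match needed
  Position 4 ('e'): matches sub[2] = 'e'
  Position 5 ('c'): no match needed
  Position 6 ('e'): no match needed
  Position 7 ('b'): no match needed
  Position 8 ('a'): no match needed
  Position 9 ('e'): no match needed
All 3 characters matched => is a subsequence

1


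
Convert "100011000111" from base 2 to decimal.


Input: "100011000111" in base 2
Positional expansion:
  Digit '1' (value 1) x 2^11 = 2048
  Digit '0' (value 0) x 2^10 = 0
  Digit '0' (value 0) x 2^9 = 0
  Digit '0' (value 0) x 2^8 = 0
  Digit '1' (value 1) x 2^7 = 128
  Digit '1' (value 1) x 2^6 = 64
  Digit '0' (value 0) x 2^5 = 0
  Digit '0' (value 0) x 2^4 = 0
  Digit '0' (value 0) x 2^3 = 0
  Digit '1' (value 1) x 2^2 = 4
  Digit '1' (value 1) x 2^1 = 2
  Digit '1' (value 1) x 2^0 = 1
Sum = 2247

2247


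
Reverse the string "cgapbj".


Input: cgapbj
Reading characters right to left:
  Position 5: 'j'
  Position 4: 'b'
  Position 3: 'p'
  Position 2: 'a'
  Position 1: 'g'
  Position 0: 'c'
Reversed: jbpagc

jbpagc


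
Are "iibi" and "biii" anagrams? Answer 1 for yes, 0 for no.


Strings: "iibi", "biii"
Sorted first:  biii
Sorted second: biii
Sorted forms match => anagrams

1


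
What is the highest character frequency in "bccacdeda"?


Input: bccacdeda
Character counts:
  'a': 2
  'b': 1
  'c': 3
  'd': 2
  'e': 1
Maximum frequency: 3

3


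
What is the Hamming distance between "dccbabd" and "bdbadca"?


Comparing "dccbabd" and "bdbadca" position by position:
  Position 0: 'd' vs 'b' => differ
  Position 1: 'c' vs 'd' => differ
  Position 2: 'c' vs 'b' => differ
  Position 3: 'b' vs 'a' => differ
  Position 4: 'a' vs 'd' => differ
  Position 5: 'b' vs 'c' => differ
  Position 6: 'd' vs 'a' => differ
Total differences (Hamming distance): 7

7


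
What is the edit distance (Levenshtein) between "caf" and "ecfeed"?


Computing edit distance: "caf" -> "ecfeed"
DP table:
           e    c    f    e    e    d
      0    1    2    3    4    5    6
  c   1    1    1    2    3    4    5
  a   2    2    2    2    3    4    5
  f   3    3    3    2    3    4    5
Edit distance = dp[3][6] = 5

5


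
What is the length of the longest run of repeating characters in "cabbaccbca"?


Input: "cabbaccbca"
Scanning for longest run:
  Position 1 ('a'): new char, reset run to 1
  Position 2 ('b'): new char, reset run to 1
  Position 3 ('b'): continues run of 'b', length=2
  Position 4 ('a'): new char, reset run to 1
  Position 5 ('c'): new char, reset run to 1
  Position 6 ('c'): continues run of 'c', length=2
  Position 7 ('b'): new char, reset run to 1
  Position 8 ('c'): new char, reset run to 1
  Position 9 ('a'): new char, reset run to 1
Longest run: 'b' with length 2

2


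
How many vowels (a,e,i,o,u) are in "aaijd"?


Input: aaijd
Checking each character:
  'a' at position 0: vowel (running total: 1)
  'a' at position 1: vowel (running total: 2)
  'i' at position 2: vowel (running total: 3)
  'j' at position 3: consonant
  'd' at position 4: consonant
Total vowels: 3

3


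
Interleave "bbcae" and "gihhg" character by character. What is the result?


Interleaving "bbcae" and "gihhg":
  Position 0: 'b' from first, 'g' from second => "bg"
  Position 1: 'b' from first, 'i' from second => "bi"
  Position 2: 'c' from first, 'h' from second => "ch"
  Position 3: 'a' from first, 'h' from second => "ah"
  Position 4: 'e' from first, 'g' from second => "eg"
Result: bgbichaheg

bgbichaheg


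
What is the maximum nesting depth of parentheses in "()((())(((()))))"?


Input: "()((())(((()))))"
Tracking depth:
  Position 0 '(': depth becomes 1
  Position 1 ')': depth becomes 0
  Position 2 '(': depth becomes 1
  Position 3 '(': depth becomes 2
  Position 4 '(': depth becomes 3
  Position 5 ')': depth becomes 2
  Position 6 ')': depth becomes 1
  Position 7 '(': depth becomes 2
  Position 8 '(': depth becomes 3
  Position 9 '(': depth becomes 4
  Position 10 '(': depth becomes 5
  Position 11 ')': depth becomes 4
  Position 12 ')': depth becomes 3
  Position 13 ')': depth becomes 2
  Position 14 ')': depth becomes 1
  Position 15 ')': depth becomes 0
Maximum depth reached: 5

5


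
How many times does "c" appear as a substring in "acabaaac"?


Searching for "c" in "acabaaac"
Scanning each position:
  Position 0: "a" => no
  Position 1: "c" => MATCH
  Position 2: "a" => no
  Position 3: "b" => no
  Position 4: "a" => no
  Position 5: "a" => no
  Position 6: "a" => no
  Position 7: "c" => MATCH
Total occurrences: 2

2


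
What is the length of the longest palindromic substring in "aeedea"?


Input: "aeedea"
Checking substrings for palindromes:
  [2:5] "ede" (len 3) => palindrome
  [1:3] "ee" (len 2) => palindrome
Longest palindromic substring: "ede" with length 3

3


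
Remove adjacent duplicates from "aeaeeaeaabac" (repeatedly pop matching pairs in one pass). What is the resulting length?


Input: aeaeeaeaabac
Stack-based adjacent duplicate removal:
  Read 'a': push. Stack: a
  Read 'e': push. Stack: ae
  Read 'a': push. Stack: aea
  Read 'e': push. Stack: aeae
  Read 'e': matches stack top 'e' => pop. Stack: aea
  Read 'a': matches stack top 'a' => pop. Stack: ae
  Read 'e': matches stack top 'e' => pop. Stack: a
  Read 'a': matches stack top 'a' => pop. Stack: (empty)
  Read 'a': push. Stack: a
  Read 'b': push. Stack: ab
  Read 'a': push. Stack: aba
  Read 'c': push. Stack: abac
Final stack: "abac" (length 4)

4


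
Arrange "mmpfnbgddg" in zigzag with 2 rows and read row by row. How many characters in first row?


Zigzag "mmpfnbgddg" into 2 rows:
Placing characters:
  'm' => row 0
  'm' => row 1
  'p' => row 0
  'f' => row 1
  'n' => row 0
  'b' => row 1
  'g' => row 0
  'd' => row 1
  'd' => row 0
  'g' => row 1
Rows:
  Row 0: "mpngd"
  Row 1: "mfbdg"
First row length: 5

5


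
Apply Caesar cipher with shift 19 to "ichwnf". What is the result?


Caesar cipher: shift "ichwnf" by 19
  'i' (pos 8) + 19 = pos 1 = 'b'
  'c' (pos 2) + 19 = pos 21 = 'v'
  'h' (pos 7) + 19 = pos 0 = 'a'
  'w' (pos 22) + 19 = pos 15 = 'p'
  'n' (pos 13) + 19 = pos 6 = 'g'
  'f' (pos 5) + 19 = pos 24 = 'y'
Result: bvapgy

bvapgy


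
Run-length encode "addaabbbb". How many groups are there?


Input: addaabbbb
Scanning for consecutive runs:
  Group 1: 'a' x 1 (positions 0-0)
  Group 2: 'd' x 2 (positions 1-2)
  Group 3: 'a' x 2 (positions 3-4)
  Group 4: 'b' x 4 (positions 5-8)
Total groups: 4

4


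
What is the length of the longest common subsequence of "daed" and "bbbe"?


LCS of "daed" and "bbbe"
DP table:
           b    b    b    e
      0    0    0    0    0
  d   0    0    0    0    0
  a   0    0    0    0    0
  e   0    0    0    0    1
  d   0    0    0    0    1
LCS length = dp[4][4] = 1

1


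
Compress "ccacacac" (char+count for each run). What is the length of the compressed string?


Input: ccacacac
Runs:
  'c' x 2 => "c2"
  'a' x 1 => "a1"
  'c' x 1 => "c1"
  'a' x 1 => "a1"
  'c' x 1 => "c1"
  'a' x 1 => "a1"
  'c' x 1 => "c1"
Compressed: "c2a1c1a1c1a1c1"
Compressed length: 14

14


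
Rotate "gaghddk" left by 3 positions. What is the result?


Input: "gaghddk", rotate left by 3
First 3 characters: "gag"
Remaining characters: "hddk"
Concatenate remaining + first: "hddk" + "gag" = "hddkgag"

hddkgag


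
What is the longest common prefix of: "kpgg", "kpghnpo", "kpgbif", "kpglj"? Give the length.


Words: kpgg, kpghnpo, kpgbif, kpglj
  Position 0: all 'k' => match
  Position 1: all 'p' => match
  Position 2: all 'g' => match
  Position 3: ('g', 'h', 'b', 'l') => mismatch, stop
LCP = "kpg" (length 3)

3


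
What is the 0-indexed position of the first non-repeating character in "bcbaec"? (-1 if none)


Input: bcbaec
Character frequencies:
  'a': 1
  'b': 2
  'c': 2
  'e': 1
Scanning left to right for freq == 1:
  Position 0 ('b'): freq=2, skip
  Position 1 ('c'): freq=2, skip
  Position 2 ('b'): freq=2, skip
  Position 3 ('a'): unique! => answer = 3

3


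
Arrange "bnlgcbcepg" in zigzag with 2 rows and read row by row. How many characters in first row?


Zigzag "bnlgcbcepg" into 2 rows:
Placing characters:
  'b' => row 0
  'n' => row 1
  'l' => row 0
  'g' => row 1
  'c' => row 0
  'b' => row 1
  'c' => row 0
  'e' => row 1
  'p' => row 0
  'g' => row 1
Rows:
  Row 0: "blccp"
  Row 1: "ngbeg"
First row length: 5

5
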